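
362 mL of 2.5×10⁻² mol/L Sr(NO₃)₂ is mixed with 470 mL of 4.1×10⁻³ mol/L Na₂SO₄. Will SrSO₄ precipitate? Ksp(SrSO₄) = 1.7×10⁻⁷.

Total volume after mixing = 362 + 470 = 832 mL.
[Sr²⁺] = (2.5×10⁻²)(362)/832 = 1.1×10⁻² mol/L
[SO₄²⁻] = (4.1×10⁻³)(470)/832 = 2.3×10⁻³ mol/L
Q = [Sr²⁺][SO₄²⁻] = 2.5×10⁻⁵
Because Q > Ksp (2.5×10⁻⁵ vs 1.7×10⁻⁷), a precipitate of SrSO₄ forms.

Yes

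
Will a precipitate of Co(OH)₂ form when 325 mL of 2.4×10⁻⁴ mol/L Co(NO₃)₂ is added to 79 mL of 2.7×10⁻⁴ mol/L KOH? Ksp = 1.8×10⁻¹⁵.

Yes

The combined volume is 404 mL.
[Co²⁺] = (2.4×10⁻⁴)(325)/404 = 1.9×10⁻⁴ mol/L
[OH⁻] = (2.7×10⁻⁴)(79)/404 = 5.3×10⁻⁵ mol/L
Q = [Co²⁺][OH⁻]^2 = 5.4×10⁻¹³
Since Q (5.4×10⁻¹³) exceeds Ksp (1.8×10⁻¹⁵), Co(OH)₂ will precipitate.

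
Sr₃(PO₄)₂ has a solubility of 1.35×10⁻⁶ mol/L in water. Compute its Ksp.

Ksp = 4.84×10⁻²⁸

Sr₃(PO₄)₂(s) ⇌ 3 Sr²⁺(aq) + 2 PO₄³⁻(aq)
Call the molar solubility s, so that [Sr²⁺] = 3s and [PO₄³⁻] = 2s.
Ksp = [Sr²⁺]^3[PO₄³⁻]^2 = (3s)^3 · (2s)^2 = 108s^5
Ksp = 108 × (1.35×10⁻⁶)^5 = 4.84×10⁻²⁸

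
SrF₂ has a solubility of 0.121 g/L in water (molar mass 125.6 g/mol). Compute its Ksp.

Convert to molarity: s = 0.121 / 125.6 = 9.6338×10⁻⁴ mol/L
SrF₂(s) ⇌ Sr²⁺(aq) + 2 F⁻(aq)
Let s be the molar solubility. Then [Sr²⁺] = s and [F⁻] = 2s.
Ksp = [Sr²⁺][F⁻]^2 = s · (2s)^2 = 4s^3
Ksp = 4 × (9.6338×10⁻⁴)^3 = 3.58×10⁻⁹

Ksp = 3.58×10⁻⁹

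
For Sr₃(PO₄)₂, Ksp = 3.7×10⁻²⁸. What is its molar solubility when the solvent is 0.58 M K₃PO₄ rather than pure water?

Sr₃(PO₄)₂(s) ⇌ 3 Sr²⁺(aq) + 2 PO₄³⁻(aq)
Let s be the solubility of Sr₃(PO₄)₂ here. The common ion gives [PO₄³⁻] ≈ 0.58 M, and [Sr²⁺] = 3s.
Ksp = [Sr²⁺]^3[PO₄³⁻]^2 = (3s)^3(0.58)^2
(3s)^3 = 3.7×10⁻²⁸ / (0.58)^2 = 1.1×10⁻²⁷
s = 3.4×10⁻¹⁰ M

3.4×10⁻¹⁰ M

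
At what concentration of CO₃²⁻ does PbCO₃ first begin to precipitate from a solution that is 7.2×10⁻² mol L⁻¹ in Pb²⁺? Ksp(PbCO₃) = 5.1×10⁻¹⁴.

7.1×10⁻¹³ M

Each salt precipitates once Q = Ksp for that salt.
PbCO₃(s) ⇌ Pb²⁺(aq) + CO₃²⁻(aq)
Ksp = [Pb²⁺][CO₃²⁻] = [CO₃²⁻](7.2×10⁻²)
[CO₃²⁻] = 5.1×10⁻¹⁴ / (7.2×10⁻²) = 7.1×10⁻¹³
[CO₃²⁻] = 7.1×10⁻¹³ mol L⁻¹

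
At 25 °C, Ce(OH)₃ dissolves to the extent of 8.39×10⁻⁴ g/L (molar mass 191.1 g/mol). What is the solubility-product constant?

Ksp = 1.00×10⁻²⁰

s = (8.39×10⁻⁴ g L⁻¹)/(191.1 g mol⁻¹) = 4.3904×10⁻⁶ M
Ce(OH)₃(s) ⇌ Ce³⁺(aq) + 3 OH⁻(aq)
Let s be the molar solubility. Then [Ce³⁺] = s and [OH⁻] = 3s.
Ksp = [Ce³⁺][OH⁻]^3 = s · (3s)^3 = 27s^4
Ksp = 27 × (4.3904×10⁻⁶)^4 = 1.00×10⁻²⁰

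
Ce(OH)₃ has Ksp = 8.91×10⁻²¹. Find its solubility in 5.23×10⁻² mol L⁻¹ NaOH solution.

Ce(OH)₃(s) ⇌ Ce³⁺(aq) + 3 OH⁻(aq)
With OH⁻ already at 5.23×10⁻² mol L⁻¹ and s small, take [OH⁻] ≈ 5.23×10⁻² mol L⁻¹ and [Ce³⁺] = s.
Ksp = [Ce³⁺][OH⁻]^3 = s(5.23×10⁻²)^3
s = 8.91×10⁻²¹ / (5.23×10⁻²)^3 = 6.23×10⁻¹⁷
s = 6.23×10⁻¹⁷ mol L⁻¹

6.23×10⁻¹⁷ M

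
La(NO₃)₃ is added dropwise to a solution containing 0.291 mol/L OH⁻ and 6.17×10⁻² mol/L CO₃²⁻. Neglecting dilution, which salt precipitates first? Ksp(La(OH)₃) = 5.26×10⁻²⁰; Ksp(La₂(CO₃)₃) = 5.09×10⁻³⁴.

La(OH)₃

Precipitation begins when Q = Ksp.
For La(OH)₃: [La³⁺] = (Ksp/[OH⁻]^3) = 2.13×10⁻¹⁸ mol/L
For La₂(CO₃)₃: [La³⁺] = (Ksp/[CO₃²⁻]^3)^(1/2) = 1.47×10⁻¹⁵ mol/L
Since La(OH)₃ needs less La³⁺ to reach saturation, it precipitates first.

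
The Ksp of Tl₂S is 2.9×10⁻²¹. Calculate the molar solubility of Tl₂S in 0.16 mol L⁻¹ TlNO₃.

Tl₂S(s) ⇌ 2 Tl⁺(aq) + S²⁻(aq)
Tl⁺ is already present at 0.16 mol L⁻¹. If s mol/L of Tl₂S dissolves, [S²⁻] = s while [Tl⁺] ≈ 0.16 mol L⁻¹.
Ksp = [Tl⁺]^2[S²⁻] = (0.16)^2s
s = 2.9×10⁻²¹ / (0.16)^2 = 1.1×10⁻¹⁹
s = 1.1×10⁻¹⁹ mol L⁻¹

1.1×10⁻¹⁹ M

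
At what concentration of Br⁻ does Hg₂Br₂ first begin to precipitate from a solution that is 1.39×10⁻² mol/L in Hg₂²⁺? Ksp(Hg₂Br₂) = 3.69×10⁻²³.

A salt starts to precipitate once the ion product Q reaches its Ksp.
Hg₂Br₂(s) ⇌ Hg₂²⁺(aq) + 2 Br⁻(aq)
Ksp = [Hg₂²⁺][Br⁻]^2 = [Br⁻]^2(1.39×10⁻²)
[Br⁻]^2 = 3.69×10⁻²³ / (1.39×10⁻²) = 2.65×10⁻²¹
[Br⁻] = 5.15×10⁻¹¹ mol/L

5.15×10⁻¹¹ M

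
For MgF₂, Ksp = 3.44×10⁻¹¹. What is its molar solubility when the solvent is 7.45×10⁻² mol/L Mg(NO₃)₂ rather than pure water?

MgF₂(s) ⇌ Mg²⁺(aq) + 2 F⁻(aq)
The solution already contains Mg²⁺ at 7.45×10⁻² mol/L. Let s be the molar solubility of MgF₂.
[Mg²⁺] ≈ 7.45×10⁻² mol/L (common ion dominates); [F⁻] = 2s.
Ksp = [Mg²⁺][F⁻]^2 = (7.45×10⁻²)(2s)^2
(2s)^2 = 3.44×10⁻¹¹ / (7.45×10⁻²) = 4.62×10⁻¹⁰
s = 1.07×10⁻⁵ mol/L

1.07×10⁻⁵ M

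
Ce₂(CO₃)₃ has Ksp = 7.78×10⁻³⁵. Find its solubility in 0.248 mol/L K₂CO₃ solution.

Ce₂(CO₃)₃(s) ⇌ 2 Ce³⁺(aq) + 3 CO₃²⁻(aq)
CO₃²⁻ is already present at 0.248 mol/L. If s mol/L of Ce₂(CO₃)₃ dissolves, [Ce³⁺] = 2s while [CO₃²⁻] ≈ 0.248 mol/L.
Ksp = [Ce³⁺]^2[CO₃²⁻]^3 = (2s)^2(0.248)^3
(2s)^2 = 7.78×10⁻³⁵ / (0.248)^3 = 5.10×10⁻³³
s = 3.57×10⁻¹⁷ mol/L

3.57×10⁻¹⁷ M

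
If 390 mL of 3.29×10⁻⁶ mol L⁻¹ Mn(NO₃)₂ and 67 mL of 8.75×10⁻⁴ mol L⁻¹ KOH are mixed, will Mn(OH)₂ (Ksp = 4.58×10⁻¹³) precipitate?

No

After mixing, V = 390 mL + 67 mL = 457 mL.
[Mn²⁺] = (3.29×10⁻⁶)(390)/457 = 2.81×10⁻⁶ mol L⁻¹
[OH⁻] = (8.75×10⁻⁴)(67)/457 = 1.28×10⁻⁴ mol L⁻¹
Q = [Mn²⁺][OH⁻]^2 = 4.62×10⁻¹⁴
Q = 4.62×10⁻¹⁴ < Ksp = 4.58×10⁻¹³, so the solution is unsaturated and no precipitate forms.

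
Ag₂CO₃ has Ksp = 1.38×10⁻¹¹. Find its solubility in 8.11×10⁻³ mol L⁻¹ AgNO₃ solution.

Ag₂CO₃(s) ⇌ 2 Ag⁺(aq) + CO₃²⁻(aq)
Let s be the solubility of Ag₂CO₃ here. The common ion gives [Ag⁺] ≈ 8.11×10⁻³ mol L⁻¹, and [CO₃²⁻] = s.
Ksp = [Ag⁺]^2[CO₃²⁻] = (8.11×10⁻³)^2s
s = 1.38×10⁻¹¹ / (8.11×10⁻³)^2 = 2.10×10⁻⁷
s = 2.10×10⁻⁷ mol L⁻¹

2.10×10⁻⁷ M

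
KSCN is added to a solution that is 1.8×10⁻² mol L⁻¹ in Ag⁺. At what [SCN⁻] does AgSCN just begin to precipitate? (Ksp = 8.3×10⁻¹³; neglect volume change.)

A salt starts to precipitate once the ion product Q reaches its Ksp.
AgSCN(s) ⇌ Ag⁺(aq) + SCN⁻(aq)
Ksp = [Ag⁺][SCN⁻] = [SCN⁻](1.8×10⁻²)
[SCN⁻] = 8.3×10⁻¹³ / (1.8×10⁻²) = 4.6×10⁻¹¹
[SCN⁻] = 4.6×10⁻¹¹ mol L⁻¹

4.6×10⁻¹¹ M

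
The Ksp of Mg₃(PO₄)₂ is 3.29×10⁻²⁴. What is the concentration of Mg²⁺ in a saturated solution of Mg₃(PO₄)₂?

2.37×10⁻⁵ M

Mg₃(PO₄)₂(s) ⇌ 3 Mg²⁺(aq) + 2 PO₄³⁻(aq)
With molar solubility s: [Mg²⁺] = 3s, [PO₄³⁻] = 2s.
Ksp = [Mg²⁺]^3[PO₄³⁻]^2 = (3s)^3 · (2s)^2 = 108s^5 = 3.29×10⁻²⁴
s = 7.88×10⁻⁶ mol/L
[Mg²⁺] = 3s = 2.37×10⁻⁵ mol/L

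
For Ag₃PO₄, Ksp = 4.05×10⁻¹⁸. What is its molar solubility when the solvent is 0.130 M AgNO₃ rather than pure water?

Ag₃PO₄(s) ⇌ 3 Ag⁺(aq) + PO₄³⁻(aq)
With Ag⁺ already at 0.130 M and s small, take [Ag⁺] ≈ 0.130 M and [PO₄³⁻] = s.
Ksp = [Ag⁺]^3[PO₄³⁻] = (0.130)^3s
s = 4.05×10⁻¹⁸ / (0.130)^3 = 1.84×10⁻¹⁵
s = 1.84×10⁻¹⁵ M

1.84×10⁻¹⁵ M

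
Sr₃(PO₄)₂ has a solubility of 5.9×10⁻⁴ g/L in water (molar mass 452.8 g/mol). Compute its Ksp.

Convert to molarity: s = 5.9×10⁻⁴ / 452.8 = 1.303×10⁻⁶ mol/L
Sr₃(PO₄)₂(s) ⇌ 3 Sr²⁺(aq) + 2 PO₄³⁻(aq)
If s mol/L of Sr₃(PO₄)₂ dissolves, [Sr²⁺] = 3s and [PO₄³⁻] = 2s.
Ksp = [Sr²⁺]^3[PO₄³⁻]^2 = (3s)^3 · (2s)^2 = 108s^5
Ksp = 108 × (1.303×10⁻⁶)^5 = 4.1×10⁻²⁸

Ksp = 4.1×10⁻²⁸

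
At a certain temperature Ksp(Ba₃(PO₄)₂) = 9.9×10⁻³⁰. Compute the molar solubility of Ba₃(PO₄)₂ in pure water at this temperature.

Ba₃(PO₄)₂(s) ⇌ 3 Ba²⁺(aq) + 2 PO₄³⁻(aq)
If s mol/L of Ba₃(PO₄)₂ dissolves, [Ba²⁺] = 3s and [PO₄³⁻] = 2s.
Ksp = [Ba²⁺]^3[PO₄³⁻]^2 = (3s)^3 · (2s)^2 = 108s^5
108s^5 = 9.9×10⁻³⁰  ⇒  s^5 = 9.2×10⁻³²
s = 6.2×10⁻⁷ M

6.2×10⁻⁷ M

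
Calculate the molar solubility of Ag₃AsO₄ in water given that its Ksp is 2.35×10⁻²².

Ag₃AsO₄(s) ⇌ 3 Ag⁺(aq) + AsO₄³⁻(aq)
For each mole of Ag₃AsO₄ that dissolves per liter, [Ag⁺] = 3s and [AsO₄³⁻] = s; let s denote this solubility.
Ksp = [Ag⁺]^3[AsO₄³⁻] = (3s)^3 · s = 27s^4
27s^4 = 2.35×10⁻²²  ⇒  s^4 = 8.70×10⁻²⁴
s = (8.70×10⁻²⁴)^(1/4) = 1.72×10⁻⁶ M

1.72×10⁻⁶ M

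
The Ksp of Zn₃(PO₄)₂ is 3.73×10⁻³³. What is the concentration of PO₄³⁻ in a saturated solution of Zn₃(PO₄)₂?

Zn₃(PO₄)₂(s) ⇌ 3 Zn²⁺(aq) + 2 PO₄³⁻(aq)
Let s be the molar solubility. Then [Zn²⁺] = 3s and [PO₄³⁻] = 2s.
Ksp = [Zn²⁺]^3[PO₄³⁻]^2 = (3s)^3 · (2s)^2 = 108s^5 = 3.73×10⁻³³
s = 1.28×10⁻⁷ mol L⁻¹
[PO₄³⁻] = 2s = 2.56×10⁻⁷ mol L⁻¹

2.56×10⁻⁷ M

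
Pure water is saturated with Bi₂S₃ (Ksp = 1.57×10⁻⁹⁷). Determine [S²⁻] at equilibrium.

5.12×10⁻²⁰ M

Bi₂S₃(s) ⇌ 2 Bi³⁺(aq) + 3 S²⁻(aq)
Call the molar solubility s, so that [Bi³⁺] = 2s and [S²⁻] = 3s.
Ksp = [Bi³⁺]^2[S²⁻]^3 = (2s)^2 · (3s)^3 = 108s^5 = 1.57×10⁻⁹⁷
s = 1.71×10⁻²⁰ mol L⁻¹
[S²⁻] = 3s = 5.12×10⁻²⁰ mol L⁻¹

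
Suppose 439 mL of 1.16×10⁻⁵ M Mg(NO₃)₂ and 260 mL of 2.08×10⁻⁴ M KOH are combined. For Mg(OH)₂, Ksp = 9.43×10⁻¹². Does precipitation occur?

No

After mixing, V = 439 mL + 260 mL = 699 mL.
[Mg²⁺] = (1.16×10⁻⁵)(439)/699 = 7.29×10⁻⁶ M
[OH⁻] = (2.08×10⁻⁴)(260)/699 = 7.74×10⁻⁵ M
Q = [Mg²⁺][OH⁻]^2 = 4.36×10⁻¹⁴
Q = 4.36×10⁻¹⁴ < Ksp = 9.43×10⁻¹², so the solution is unsaturated and no precipitate forms.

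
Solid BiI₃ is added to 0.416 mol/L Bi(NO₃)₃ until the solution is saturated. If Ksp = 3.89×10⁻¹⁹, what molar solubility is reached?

3.26×10⁻⁷ M

BiI₃(s) ⇌ Bi³⁺(aq) + 3 I⁻(aq)
Bi³⁺ is already present at 0.416 mol/L. If s mol/L of BiI₃ dissolves, [I⁻] = 3s while [Bi³⁺] ≈ 0.416 mol/L.
Ksp = [Bi³⁺][I⁻]^3 = (0.416)(3s)^3
(3s)^3 = 3.89×10⁻¹⁹ / (0.416) = 9.35×10⁻¹⁹
s = 3.26×10⁻⁷ mol/L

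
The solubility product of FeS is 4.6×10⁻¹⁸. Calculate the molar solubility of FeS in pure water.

2.1×10⁻⁹ M

FeS(s) ⇌ Fe²⁺(aq) + S²⁻(aq)
With molar solubility s: [Fe²⁺] = s, [S²⁻] = s.
Ksp = [Fe²⁺][S²⁻] = s · s = s^2
s^2 = 4.6×10⁻¹⁸
s = 2.1×10⁻⁹ mol/L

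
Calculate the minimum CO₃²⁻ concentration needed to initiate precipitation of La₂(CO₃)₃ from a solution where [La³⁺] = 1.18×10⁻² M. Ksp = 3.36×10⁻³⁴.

1.34×10⁻¹⁰ M

Each salt precipitates once Q = Ksp for that salt.
La₂(CO₃)₃(s) ⇌ 2 La³⁺(aq) + 3 CO₃²⁻(aq)
Ksp = [La³⁺]^2[CO₃²⁻]^3 = [CO₃²⁻]^3(1.18×10⁻²)^2
[CO₃²⁻]^3 = 3.36×10⁻³⁴ / (1.18×10⁻²)^2 = 2.41×10⁻³⁰
[CO₃²⁻] = 1.34×10⁻¹⁰ M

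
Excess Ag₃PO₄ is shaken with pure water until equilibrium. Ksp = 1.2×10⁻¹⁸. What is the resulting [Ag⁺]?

Ag₃PO₄(s) ⇌ 3 Ag⁺(aq) + PO₄³⁻(aq)
With molar solubility s: [Ag⁺] = 3s, [PO₄³⁻] = s.
Ksp = [Ag⁺]^3[PO₄³⁻] = (3s)^3 · s = 27s^4 = 1.2×10⁻¹⁸
s = 1.5×10⁻⁵ mol L⁻¹
[Ag⁺] = 3s = 4.4×10⁻⁵ mol L⁻¹

4.4×10⁻⁵ M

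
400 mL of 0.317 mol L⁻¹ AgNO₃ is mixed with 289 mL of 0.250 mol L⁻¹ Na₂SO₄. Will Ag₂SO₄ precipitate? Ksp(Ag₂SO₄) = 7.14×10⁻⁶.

Yes

Total volume after mixing = 400 + 289 = 689 mL.
[Ag⁺] = (0.317)(400)/689 = 0.184 mol L⁻¹
[SO₄²⁻] = (0.250)(289)/689 = 0.105 mol L⁻¹
Q = [Ag⁺]^2[SO₄²⁻] = 3.55×10⁻³
Because Q > Ksp (3.55×10⁻³ vs 7.14×10⁻⁶), a precipitate of Ag₂SO₄ forms.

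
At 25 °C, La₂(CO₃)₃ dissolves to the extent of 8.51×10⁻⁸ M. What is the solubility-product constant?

La₂(CO₃)₃(s) ⇌ 2 La³⁺(aq) + 3 CO₃²⁻(aq)
Call the molar solubility s, so that [La³⁺] = 2s and [CO₃²⁻] = 3s.
Ksp = [La³⁺]^2[CO₃²⁻]^3 = (2s)^2 · (3s)^3 = 108s^5
Ksp = 108 × (8.51×10⁻⁸)^5 = 4.82×10⁻³⁴

Ksp = 4.82×10⁻³⁴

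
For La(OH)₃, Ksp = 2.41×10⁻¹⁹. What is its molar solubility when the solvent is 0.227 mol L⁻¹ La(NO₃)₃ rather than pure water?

3.40×10⁻⁷ M

La(OH)₃(s) ⇌ La³⁺(aq) + 3 OH⁻(aq)
La³⁺ is already present at 0.227 mol L⁻¹. If s mol/L of La(OH)₃ dissolves, [OH⁻] = 3s while [La³⁺] ≈ 0.227 mol L⁻¹.
Ksp = [La³⁺][OH⁻]^3 = (0.227)(3s)^3
(3s)^3 = 2.41×10⁻¹⁹ / (0.227) = 1.06×10⁻¹⁸
s = 3.40×10⁻⁷ mol L⁻¹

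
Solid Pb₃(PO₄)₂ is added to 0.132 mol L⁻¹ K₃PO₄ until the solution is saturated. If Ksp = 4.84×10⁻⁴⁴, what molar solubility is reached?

Pb₃(PO₄)₂(s) ⇌ 3 Pb²⁺(aq) + 2 PO₄³⁻(aq)
PO₄³⁻ is already present at 0.132 mol L⁻¹. If s mol/L of Pb₃(PO₄)₂ dissolves, [Pb²⁺] = 3s while [PO₄³⁻] ≈ 0.132 mol L⁻¹.
Ksp = [Pb²⁺]^3[PO₄³⁻]^2 = (3s)^3(0.132)^2
(3s)^3 = 4.84×10⁻⁴⁴ / (0.132)^2 = 2.78×10⁻⁴²
s = 4.69×10⁻¹⁵ mol L⁻¹

4.69×10⁻¹⁵ M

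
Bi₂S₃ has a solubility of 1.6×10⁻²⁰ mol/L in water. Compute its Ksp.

Bi₂S₃(s) ⇌ 2 Bi³⁺(aq) + 3 S²⁻(aq)
For each mole of Bi₂S₃ that dissolves per liter, [Bi³⁺] = 2s and [S²⁻] = 3s; let s denote this solubility.
Ksp = [Bi³⁺]^2[S²⁻]^3 = (2s)^2 · (3s)^3 = 108s^5
Ksp = 108 × (1.6×10⁻²⁰)^5 = 1.1×10⁻⁹⁷

Ksp = 1.1×10⁻⁹⁷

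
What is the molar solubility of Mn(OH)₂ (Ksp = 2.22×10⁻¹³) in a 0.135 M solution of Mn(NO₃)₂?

Mn(OH)₂(s) ⇌ Mn²⁺(aq) + 2 OH⁻(aq)
With Mn²⁺ already at 0.135 M and s small, take [Mn²⁺] ≈ 0.135 M and [OH⁻] = 2s.
Ksp = [Mn²⁺][OH⁻]^2 = (0.135)(2s)^2
(2s)^2 = 2.22×10⁻¹³ / (0.135) = 1.64×10⁻¹²
s = 6.41×10⁻⁷ M

6.41×10⁻⁷ M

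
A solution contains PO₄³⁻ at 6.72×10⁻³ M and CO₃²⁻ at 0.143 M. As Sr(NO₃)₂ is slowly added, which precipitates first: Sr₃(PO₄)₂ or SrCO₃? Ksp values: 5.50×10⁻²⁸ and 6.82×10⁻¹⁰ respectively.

Precipitation of each salt begins when its ion product equals Ksp.
For Sr₃(PO₄)₂: [Sr²⁺] = (Ksp/[PO₄³⁻]^2)^(1/3) = 2.30×10⁻⁸ M
For SrCO₃: [Sr²⁺] = (Ksp/[CO₃²⁻]) = 4.77×10⁻⁹ M
SrCO₃ requires the lower [Sr²⁺], so it precipitates first.

SrCO₃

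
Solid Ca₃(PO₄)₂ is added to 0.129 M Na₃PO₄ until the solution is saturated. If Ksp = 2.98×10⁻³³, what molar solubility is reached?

Ca₃(PO₄)₂(s) ⇌ 3 Ca²⁺(aq) + 2 PO₄³⁻(aq)
Let s be the solubility of Ca₃(PO₄)₂ here. The common ion gives [PO₄³⁻] ≈ 0.129 M, and [Ca²⁺] = 3s.
Ksp = [Ca²⁺]^3[PO₄³⁻]^2 = (3s)^3(0.129)^2
(3s)^3 = 2.98×10⁻³³ / (0.129)^2 = 1.79×10⁻³¹
s = 1.88×10⁻¹¹ M

1.88×10⁻¹¹ M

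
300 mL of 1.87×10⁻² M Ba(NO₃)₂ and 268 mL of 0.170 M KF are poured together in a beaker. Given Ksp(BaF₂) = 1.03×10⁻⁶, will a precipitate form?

Yes

The combined volume is 568 mL.
[Ba²⁺] = (1.87×10⁻²)(300)/568 = 9.88×10⁻³ M
[F⁻] = (0.170)(268)/568 = 8.02×10⁻² M
Q = [Ba²⁺][F⁻]^2 = 6.35×10⁻⁵
Since Q (6.35×10⁻⁵) exceeds Ksp (1.03×10⁻⁶), BaF₂ will precipitate.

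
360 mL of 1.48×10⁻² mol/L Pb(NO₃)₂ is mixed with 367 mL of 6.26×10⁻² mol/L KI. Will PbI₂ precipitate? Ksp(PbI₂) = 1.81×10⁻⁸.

Total volume after mixing = 360 + 367 = 727 mL.
[Pb²⁺] = (1.48×10⁻²)(360)/727 = 7.33×10⁻³ mol/L
[I⁻] = (6.26×10⁻²)(367)/727 = 3.16×10⁻² mol/L
Q = [Pb²⁺][I⁻]^2 = 7.32×10⁻⁶
Since Q (7.32×10⁻⁶) exceeds Ksp (1.81×10⁻⁸), PbI₂ will precipitate.

Yes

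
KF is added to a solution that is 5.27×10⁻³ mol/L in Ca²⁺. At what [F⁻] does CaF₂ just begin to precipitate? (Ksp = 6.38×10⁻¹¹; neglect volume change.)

1.10×10⁻⁴ M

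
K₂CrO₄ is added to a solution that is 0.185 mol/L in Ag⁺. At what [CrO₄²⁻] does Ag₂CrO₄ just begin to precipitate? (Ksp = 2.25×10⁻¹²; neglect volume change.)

6.57×10⁻¹¹ M

Precipitation of each salt begins when its ion product equals Ksp.
Ag₂CrO₄(s) ⇌ 2 Ag⁺(aq) + CrO₄²⁻(aq)
Ksp = [Ag⁺]^2[CrO₄²⁻] = [CrO₄²⁻](0.185)^2
[CrO₄²⁻] = 2.25×10⁻¹² / (0.185)^2 = 6.57×10⁻¹¹
[CrO₄²⁻] = 6.57×10⁻¹¹ mol/L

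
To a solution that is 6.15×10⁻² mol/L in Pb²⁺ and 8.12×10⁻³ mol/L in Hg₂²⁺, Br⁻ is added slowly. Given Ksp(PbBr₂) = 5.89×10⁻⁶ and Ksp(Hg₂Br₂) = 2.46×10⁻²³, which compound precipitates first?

Precipitation of each salt begins when its ion product equals Ksp.
For PbBr₂: [Br⁻] = (Ksp/[Pb²⁺])^(1/2) = 9.79×10⁻³ mol/L
For Hg₂Br₂: [Br⁻] = (Ksp/[Hg₂²⁺])^(1/2) = 5.50×10⁻¹¹ mol/L
Hg₂Br₂ requires the lower [Br⁻], so it precipitates first.

Hg₂Br₂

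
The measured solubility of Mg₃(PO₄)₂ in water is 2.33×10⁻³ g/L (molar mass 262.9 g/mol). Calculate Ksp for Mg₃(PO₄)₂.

Molar solubility s = (2.33×10⁻³ g/L) / (262.9 g/mol) = 8.8627×10⁻⁶ mol/L
Mg₃(PO₄)₂(s) ⇌ 3 Mg²⁺(aq) + 2 PO₄³⁻(aq)
With molar solubility s: [Mg²⁺] = 3s, [PO₄³⁻] = 2s.
Ksp = [Mg²⁺]^3[PO₄³⁻]^2 = (3s)^3 · (2s)^2 = 108s^5
Ksp = 108 × (8.8627×10⁻⁶)^5 = 5.91×10⁻²⁴

Ksp = 5.91×10⁻²⁴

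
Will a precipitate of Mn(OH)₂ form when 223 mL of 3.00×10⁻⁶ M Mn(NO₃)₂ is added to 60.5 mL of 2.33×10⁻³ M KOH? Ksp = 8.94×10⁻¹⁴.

Yes

Total volume after mixing = 223 + 60.5 = 283.5 mL.
[Mn²⁺] = (3.00×10⁻⁶)(223)/283.5 = 2.36×10⁻⁶ M
[OH⁻] = (2.33×10⁻³)(60.5)/283.5 = 4.97×10⁻⁴ M
Q = [Mn²⁺][OH⁻]^2 = 5.83×10⁻¹³
Q = 5.83×10⁻¹³ > Ksp = 8.94×10⁻¹⁴, so the solution is supersaturated and Mn(OH)₂ precipitates.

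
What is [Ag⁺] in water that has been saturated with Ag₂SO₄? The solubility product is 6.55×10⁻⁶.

Ag₂SO₄(s) ⇌ 2 Ag⁺(aq) + SO₄²⁻(aq)
With molar solubility s: [Ag⁺] = 2s, [SO₄²⁻] = s.
Ksp = [Ag⁺]^2[SO₄²⁻] = (2s)^2 · s = 4s^3 = 6.55×10⁻⁶
s = 1.18×10⁻² mol/L
[Ag⁺] = 2s = 2.36×10⁻² mol/L

2.36×10⁻² M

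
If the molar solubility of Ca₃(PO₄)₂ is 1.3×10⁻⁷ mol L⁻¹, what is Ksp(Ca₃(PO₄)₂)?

Ksp = 4.0×10⁻³³

Ca₃(PO₄)₂(s) ⇌ 3 Ca²⁺(aq) + 2 PO₄³⁻(aq)
For each mole of Ca₃(PO₄)₂ that dissolves per liter, [Ca²⁺] = 3s and [PO₄³⁻] = 2s; let s denote this solubility.
Ksp = [Ca²⁺]^3[PO₄³⁻]^2 = (3s)^3 · (2s)^2 = 108s^5
Ksp = 108 × (1.3×10⁻⁷)^5 = 4.0×10⁻³³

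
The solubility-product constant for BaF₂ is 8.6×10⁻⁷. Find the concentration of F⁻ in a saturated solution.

1.2×10⁻² M

BaF₂(s) ⇌ Ba²⁺(aq) + 2 F⁻(aq)
Let s be the molar solubility. Then [Ba²⁺] = s and [F⁻] = 2s.
Ksp = [Ba²⁺][F⁻]^2 = s · (2s)^2 = 4s^3 = 8.6×10⁻⁷
s = 6.0×10⁻³ mol L⁻¹
[F⁻] = 2s = 1.2×10⁻² mol L⁻¹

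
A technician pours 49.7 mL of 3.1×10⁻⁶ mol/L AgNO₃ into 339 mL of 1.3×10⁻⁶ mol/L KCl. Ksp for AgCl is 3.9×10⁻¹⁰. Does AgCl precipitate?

No

The combined volume is 388.7 mL.
[Ag⁺] = (3.1×10⁻⁶)(49.7)/388.7 = 4.0×10⁻⁷ mol/L
[Cl⁻] = (1.3×10⁻⁶)(339)/388.7 = 1.1×10⁻⁶ mol/L
Q = [Ag⁺][Cl⁻] = 4.5×10⁻¹³
Since Q (4.5×10⁻¹³) is less than Ksp (3.9×10⁻¹⁰), no AgCl precipitates.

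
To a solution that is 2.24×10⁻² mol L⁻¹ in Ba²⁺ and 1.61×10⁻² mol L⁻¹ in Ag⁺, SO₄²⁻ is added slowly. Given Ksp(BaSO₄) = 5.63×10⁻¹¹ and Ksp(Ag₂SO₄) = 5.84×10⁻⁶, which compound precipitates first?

BaSO₄

Precipitation of each salt begins when its ion product equals Ksp.
For BaSO₄: [SO₄²⁻] = (Ksp/[Ba²⁺]) = 2.51×10⁻⁹ mol L⁻¹
For Ag₂SO₄: [SO₄²⁻] = (Ksp/[Ag⁺]^2) = 2.25×10⁻² mol L⁻¹
The smaller threshold [SO₄²⁻] is reached first, so BaSO₄ precipitates first.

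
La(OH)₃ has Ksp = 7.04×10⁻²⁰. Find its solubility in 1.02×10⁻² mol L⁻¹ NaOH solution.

6.63×10⁻¹⁴ M

La(OH)₃(s) ⇌ La³⁺(aq) + 3 OH⁻(aq)
Let s be the solubility of La(OH)₃ here. The common ion gives [OH⁻] ≈ 1.02×10⁻² mol L⁻¹, and [La³⁺] = s.
Ksp = [La³⁺][OH⁻]^3 = s(1.02×10⁻²)^3
s = 7.04×10⁻²⁰ / (1.02×10⁻²)^3 = 6.63×10⁻¹⁴
s = 6.63×10⁻¹⁴ mol L⁻¹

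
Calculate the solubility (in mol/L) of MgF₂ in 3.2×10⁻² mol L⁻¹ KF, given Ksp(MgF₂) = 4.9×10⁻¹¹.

4.8×10⁻⁸ M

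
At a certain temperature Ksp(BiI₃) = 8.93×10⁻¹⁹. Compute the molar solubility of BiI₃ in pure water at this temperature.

1.35×10⁻⁵ M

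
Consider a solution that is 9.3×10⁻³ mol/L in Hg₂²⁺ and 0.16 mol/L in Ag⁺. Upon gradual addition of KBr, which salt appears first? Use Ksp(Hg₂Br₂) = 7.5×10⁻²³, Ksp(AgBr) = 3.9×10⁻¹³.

Precipitation of each salt begins when its ion product equals Ksp.
For Hg₂Br₂: [Br⁻] = (Ksp/[Hg₂²⁺])^(1/2) = 9.0×10⁻¹¹ mol/L
For AgBr: [Br⁻] = (Ksp/[Ag⁺]) = 2.4×10⁻¹² mol/L
Since AgBr needs less Br⁻ to reach saturation, it precipitates first.

AgBr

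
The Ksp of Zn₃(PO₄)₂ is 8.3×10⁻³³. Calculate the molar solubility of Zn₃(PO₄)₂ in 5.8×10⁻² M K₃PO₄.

4.5×10⁻¹¹ M

Zn₃(PO₄)₂(s) ⇌ 3 Zn²⁺(aq) + 2 PO₄³⁻(aq)
PO₄³⁻ is already present at 5.8×10⁻² M. If s mol/L of Zn₃(PO₄)₂ dissolves, [Zn²⁺] = 3s while [PO₄³⁻] ≈ 5.8×10⁻² M.
Ksp = [Zn²⁺]^3[PO₄³⁻]^2 = (3s)^3(5.8×10⁻²)^2
(3s)^3 = 8.3×10⁻³³ / (5.8×10⁻²)^2 = 2.5×10⁻³⁰
s = 4.5×10⁻¹¹ M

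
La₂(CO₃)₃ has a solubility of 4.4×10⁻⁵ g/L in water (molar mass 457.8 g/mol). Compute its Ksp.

Convert to molarity: s = 4.4×10⁻⁵ / 457.8 = 9.611×10⁻⁸ mol/L
La₂(CO₃)₃(s) ⇌ 2 La³⁺(aq) + 3 CO₃²⁻(aq)
With molar solubility s: [La³⁺] = 2s, [CO₃²⁻] = 3s.
Ksp = [La³⁺]^2[CO₃²⁻]^3 = (2s)^2 · (3s)^3 = 108s^5
Ksp = 108 × (9.611×10⁻⁸)^5 = 8.9×10⁻³⁴

Ksp = 8.9×10⁻³⁴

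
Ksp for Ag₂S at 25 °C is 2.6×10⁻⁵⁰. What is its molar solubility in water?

Ag₂S(s) ⇌ 2 Ag⁺(aq) + S²⁻(aq)
For each mole of Ag₂S that dissolves per liter, [Ag⁺] = 2s and [S²⁻] = s; let s denote this solubility.
Ksp = [Ag⁺]^2[S²⁻] = (2s)^2 · s = 4s^3
4s^3 = 2.6×10⁻⁵⁰  ⇒  s^3 = 6.5×10⁻⁵¹
s = 1.9×10⁻¹⁷ mol L⁻¹

1.9×10⁻¹⁷ M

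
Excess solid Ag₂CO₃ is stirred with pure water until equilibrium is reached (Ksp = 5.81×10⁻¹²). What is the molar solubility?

1.13×10⁻⁴ M

Ag₂CO₃(s) ⇌ 2 Ag⁺(aq) + CO₃²⁻(aq)
Let s be the molar solubility. Then [Ag⁺] = 2s and [CO₃²⁻] = s.
Ksp = [Ag⁺]^2[CO₃²⁻] = (2s)^2 · s = 4s^3
4s^3 = 5.81×10⁻¹²  ⇒  s^3 = 1.45×10⁻¹²
s = 1.13×10⁻⁴ mol/L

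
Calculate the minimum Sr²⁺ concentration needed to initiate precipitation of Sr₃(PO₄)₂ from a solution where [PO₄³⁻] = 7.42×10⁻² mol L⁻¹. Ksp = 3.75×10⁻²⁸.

4.08×10⁻⁹ M

Each salt precipitates once Q = Ksp for that salt.
Sr₃(PO₄)₂(s) ⇌ 3 Sr²⁺(aq) + 2 PO₄³⁻(aq)
Ksp = [Sr²⁺]^3[PO₄³⁻]^2 = [Sr²⁺]^3(7.42×10⁻²)^2
[Sr²⁺]^3 = 3.75×10⁻²⁸ / (7.42×10⁻²)^2 = 6.81×10⁻²⁶
[Sr²⁺] = 4.08×10⁻⁹ mol L⁻¹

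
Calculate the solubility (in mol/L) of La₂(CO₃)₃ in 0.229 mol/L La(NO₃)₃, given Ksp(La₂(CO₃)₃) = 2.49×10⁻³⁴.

5.60×10⁻¹² M

La₂(CO₃)₃(s) ⇌ 2 La³⁺(aq) + 3 CO₃²⁻(aq)
La³⁺ is already present at 0.229 mol/L. If s mol/L of La₂(CO₃)₃ dissolves, [CO₃²⁻] = 3s while [La³⁺] ≈ 0.229 mol/L.
Ksp = [La³⁺]^2[CO₃²⁻]^3 = (0.229)^2(3s)^3
(3s)^3 = 2.49×10⁻³⁴ / (0.229)^2 = 4.75×10⁻³³
s = 5.60×10⁻¹² mol/L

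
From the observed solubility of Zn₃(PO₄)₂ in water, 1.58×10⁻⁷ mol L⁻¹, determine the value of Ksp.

Ksp = 1.06×10⁻³²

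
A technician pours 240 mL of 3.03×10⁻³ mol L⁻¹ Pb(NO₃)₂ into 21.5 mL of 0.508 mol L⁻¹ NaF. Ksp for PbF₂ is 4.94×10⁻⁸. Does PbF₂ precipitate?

After mixing, V = 240 mL + 21.5 mL = 261.5 mL.
[Pb²⁺] = (3.03×10⁻³)(240)/261.5 = 2.78×10⁻³ mol L⁻¹
[F⁻] = (0.508)(21.5)/261.5 = 4.18×10⁻² mol L⁻¹
Q = [Pb²⁺][F⁻]^2 = 4.85×10⁻⁶
Because Q > Ksp (4.85×10⁻⁶ vs 4.94×10⁻⁸), a precipitate of PbF₂ forms.

Yes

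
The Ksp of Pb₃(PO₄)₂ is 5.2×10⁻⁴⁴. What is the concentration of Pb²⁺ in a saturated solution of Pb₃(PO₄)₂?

2.6×10⁻⁹ M

Pb₃(PO₄)₂(s) ⇌ 3 Pb²⁺(aq) + 2 PO₄³⁻(aq)
Let s be the molar solubility. Then [Pb²⁺] = 3s and [PO₄³⁻] = 2s.
Ksp = [Pb²⁺]^3[PO₄³⁻]^2 = (3s)^3 · (2s)^2 = 108s^5 = 5.2×10⁻⁴⁴
s = 8.6×10⁻¹⁰ mol/L
[Pb²⁺] = 3s = 2.6×10⁻⁹ mol/L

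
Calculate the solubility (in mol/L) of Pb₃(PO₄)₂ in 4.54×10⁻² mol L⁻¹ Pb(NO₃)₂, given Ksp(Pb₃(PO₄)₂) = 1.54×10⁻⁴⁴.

6.41×10⁻²¹ M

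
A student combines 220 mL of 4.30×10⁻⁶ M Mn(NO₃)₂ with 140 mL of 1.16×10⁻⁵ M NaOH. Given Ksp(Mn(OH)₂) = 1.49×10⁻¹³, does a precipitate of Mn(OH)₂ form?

No

After mixing, V = 220 mL + 140 mL = 360 mL.
[Mn²⁺] = (4.30×10⁻⁶)(220)/360 = 2.63×10⁻⁶ M
[OH⁻] = (1.16×10⁻⁵)(140)/360 = 4.51×10⁻⁶ M
Q = [Mn²⁺][OH⁻]^2 = 5.35×10⁻¹⁷
Q < Ksp (5.35×10⁻¹⁷ vs 1.49×10⁻¹³); the solution remains unsaturated and no precipitate forms.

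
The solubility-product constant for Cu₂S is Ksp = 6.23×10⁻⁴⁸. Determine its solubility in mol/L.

Cu₂S(s) ⇌ 2 Cu⁺(aq) + S²⁻(aq)
For each mole of Cu₂S that dissolves per liter, [Cu⁺] = 2s and [S²⁻] = s; let s denote this solubility.
Ksp = [Cu⁺]^2[S²⁻] = (2s)^2 · s = 4s^3
4s^3 = 6.23×10⁻⁴⁸  ⇒  s^3 = 1.56×10⁻⁴⁸
s = (1.56×10⁻⁴⁸)^(1/3) = 1.16×10⁻¹⁶ M

1.16×10⁻¹⁶ M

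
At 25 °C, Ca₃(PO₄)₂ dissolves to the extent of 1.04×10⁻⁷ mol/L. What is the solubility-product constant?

Ca₃(PO₄)₂(s) ⇌ 3 Ca²⁺(aq) + 2 PO₄³⁻(aq)
If s mol/L of Ca₃(PO₄)₂ dissolves, [Ca²⁺] = 3s and [PO₄³⁻] = 2s.
Ksp = [Ca²⁺]^3[PO₄³⁻]^2 = (3s)^3 · (2s)^2 = 108s^5
Ksp = 108 × (1.04×10⁻⁷)^5 = 1.31×10⁻³³

Ksp = 1.31×10⁻³³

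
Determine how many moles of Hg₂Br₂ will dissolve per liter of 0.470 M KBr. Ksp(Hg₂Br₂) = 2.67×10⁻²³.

1.21×10⁻²² M

Hg₂Br₂(s) ⇌ Hg₂²⁺(aq) + 2 Br⁻(aq)
With Br⁻ already at 0.470 M and s small, take [Br⁻] ≈ 0.470 M and [Hg₂²⁺] = s.
Ksp = [Hg₂²⁺][Br⁻]^2 = s(0.470)^2
s = 2.67×10⁻²³ / (0.470)^2 = 1.21×10⁻²²
s = 1.21×10⁻²² M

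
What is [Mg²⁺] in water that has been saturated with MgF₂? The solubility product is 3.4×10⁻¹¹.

MgF₂(s) ⇌ Mg²⁺(aq) + 2 F⁻(aq)
If s mol/L of MgF₂ dissolves, [Mg²⁺] = s and [F⁻] = 2s.
Ksp = [Mg²⁺][F⁻]^2 = s · (2s)^2 = 4s^3 = 3.4×10⁻¹¹
s = 2.0×10⁻⁴ mol/L
[Mg²⁺] = s = 2.0×10⁻⁴ mol/L

2.0×10⁻⁴ M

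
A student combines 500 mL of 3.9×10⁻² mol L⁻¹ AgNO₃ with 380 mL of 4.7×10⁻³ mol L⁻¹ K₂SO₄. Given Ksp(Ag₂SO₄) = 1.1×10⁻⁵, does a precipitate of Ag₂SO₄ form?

No

Total volume after mixing = 500 + 380 = 880 mL.
[Ag⁺] = (3.9×10⁻²)(500)/880 = 2.2×10⁻² mol L⁻¹
[SO₄²⁻] = (4.7×10⁻³)(380)/880 = 2.0×10⁻³ mol L⁻¹
Q = [Ag⁺]^2[SO₄²⁻] = 1.0×10⁻⁶
Q = 1.0×10⁻⁶ < Ksp = 1.1×10⁻⁵, so the solution is unsaturated and no precipitate forms.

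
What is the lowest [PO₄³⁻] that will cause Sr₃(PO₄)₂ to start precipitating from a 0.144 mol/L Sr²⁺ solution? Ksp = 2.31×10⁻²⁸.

2.78×10⁻¹³ M

A salt starts to precipitate once the ion product Q reaches its Ksp.
Sr₃(PO₄)₂(s) ⇌ 3 Sr²⁺(aq) + 2 PO₄³⁻(aq)
Ksp = [Sr²⁺]^3[PO₄³⁻]^2 = [PO₄³⁻]^2(0.144)^3
[PO₄³⁻]^2 = 2.31×10⁻²⁸ / (0.144)^3 = 7.74×10⁻²⁶
[PO₄³⁻] = 2.78×10⁻¹³ mol/L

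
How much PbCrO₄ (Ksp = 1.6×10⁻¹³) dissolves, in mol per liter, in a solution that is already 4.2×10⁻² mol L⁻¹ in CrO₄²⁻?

3.8×10⁻¹² M

PbCrO₄(s) ⇌ Pb²⁺(aq) + CrO₄²⁻(aq)
With CrO₄²⁻ already at 4.2×10⁻² mol L⁻¹ and s small, take [CrO₄²⁻] ≈ 4.2×10⁻² mol L⁻¹ and [Pb²⁺] = s.
Ksp = [Pb²⁺][CrO₄²⁻] = s(4.2×10⁻²)
s = 1.6×10⁻¹³ / (4.2×10⁻²) = 3.8×10⁻¹²
s = 3.8×10⁻¹² mol L⁻¹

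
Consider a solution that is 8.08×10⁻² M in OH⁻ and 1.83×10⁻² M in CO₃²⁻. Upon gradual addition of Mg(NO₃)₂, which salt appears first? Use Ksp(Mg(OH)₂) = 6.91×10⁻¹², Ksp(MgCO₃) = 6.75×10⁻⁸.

Mg(OH)₂

Each salt precipitates once Q = Ksp for that salt.
For Mg(OH)₂: [Mg²⁺] = (Ksp/[OH⁻]^2) = 1.06×10⁻⁹ M
For MgCO₃: [Mg²⁺] = (Ksp/[CO₃²⁻]) = 3.69×10⁻⁶ M
Since Mg(OH)₂ needs less Mg²⁺ to reach saturation, it precipitates first.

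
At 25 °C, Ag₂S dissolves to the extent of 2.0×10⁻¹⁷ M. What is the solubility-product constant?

Ksp = 3.2×10⁻⁵⁰

Ag₂S(s) ⇌ 2 Ag⁺(aq) + S²⁻(aq)
If s mol/L of Ag₂S dissolves, [Ag⁺] = 2s and [S²⁻] = s.
Ksp = [Ag⁺]^2[S²⁻] = (2s)^2 · s = 4s^3
Ksp = 4 × (2.0×10⁻¹⁷)^3 = 3.2×10⁻⁵⁰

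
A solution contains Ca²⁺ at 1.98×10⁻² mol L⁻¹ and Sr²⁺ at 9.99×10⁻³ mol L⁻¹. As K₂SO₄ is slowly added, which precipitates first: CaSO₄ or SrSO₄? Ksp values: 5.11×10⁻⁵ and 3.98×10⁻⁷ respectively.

SrSO₄

Each salt precipitates once Q = Ksp for that salt.
For CaSO₄: [SO₄²⁻] = (Ksp/[Ca²⁺]) = 2.58×10⁻³ mol L⁻¹
For SrSO₄: [SO₄²⁻] = (Ksp/[Sr²⁺]) = 3.98×10⁻⁵ mol L⁻¹
SrSO₄ requires the lower [SO₄²⁻], so it precipitates first.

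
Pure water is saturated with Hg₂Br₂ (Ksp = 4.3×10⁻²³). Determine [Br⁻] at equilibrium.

Hg₂Br₂(s) ⇌ Hg₂²⁺(aq) + 2 Br⁻(aq)
For each mole of Hg₂Br₂ that dissolves per liter, [Hg₂²⁺] = s and [Br⁻] = 2s; let s denote this solubility.
Ksp = [Hg₂²⁺][Br⁻]^2 = s · (2s)^2 = 4s^3 = 4.3×10⁻²³
s = 2.2×10⁻⁸ M
[Br⁻] = 2s = 4.4×10⁻⁸ M

4.4×10⁻⁸ M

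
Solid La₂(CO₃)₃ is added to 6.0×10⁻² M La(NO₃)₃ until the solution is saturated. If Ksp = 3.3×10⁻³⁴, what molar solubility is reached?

La₂(CO₃)₃(s) ⇌ 2 La³⁺(aq) + 3 CO₃²⁻(aq)
La³⁺ is already present at 6.0×10⁻² M. If s mol/L of La₂(CO₃)₃ dissolves, [CO₃²⁻] = 3s while [La³⁺] ≈ 6.0×10⁻² M.
Ksp = [La³⁺]^2[CO₃²⁻]^3 = (6.0×10⁻²)^2(3s)^3
(3s)^3 = 3.3×10⁻³⁴ / (6.0×10⁻²)^2 = 9.2×10⁻³²
s = 1.5×10⁻¹¹ M

1.5×10⁻¹¹ M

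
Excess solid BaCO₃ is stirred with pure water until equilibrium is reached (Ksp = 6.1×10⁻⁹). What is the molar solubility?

7.8×10⁻⁵ M

BaCO₃(s) ⇌ Ba²⁺(aq) + CO₃²⁻(aq)
Call the molar solubility s, so that [Ba²⁺] = s and [CO₃²⁻] = s.
Ksp = [Ba²⁺][CO₃²⁻] = s · s = s^2
s^2 = 6.1×10⁻⁹
Taking the 2nd root, s = 7.8×10⁻⁵ M.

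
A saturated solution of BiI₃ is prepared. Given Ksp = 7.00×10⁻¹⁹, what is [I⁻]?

3.81×10⁻⁵ M

BiI₃(s) ⇌ Bi³⁺(aq) + 3 I⁻(aq)
Call the molar solubility s, so that [Bi³⁺] = s and [I⁻] = 3s.
Ksp = [Bi³⁺][I⁻]^3 = s · (3s)^3 = 27s^4 = 7.00×10⁻¹⁹
s = 1.27×10⁻⁵ mol L⁻¹
[I⁻] = 3s = 3.81×10⁻⁵ mol L⁻¹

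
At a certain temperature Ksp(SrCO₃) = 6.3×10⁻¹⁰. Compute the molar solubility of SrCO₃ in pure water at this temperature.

2.5×10⁻⁵ M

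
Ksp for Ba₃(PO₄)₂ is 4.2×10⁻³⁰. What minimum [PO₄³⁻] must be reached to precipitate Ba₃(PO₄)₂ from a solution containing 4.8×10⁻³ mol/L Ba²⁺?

6.2×10⁻¹² M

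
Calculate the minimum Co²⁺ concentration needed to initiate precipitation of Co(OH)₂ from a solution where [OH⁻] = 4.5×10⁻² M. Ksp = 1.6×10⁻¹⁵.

A salt starts to precipitate once the ion product Q reaches its Ksp.
Co(OH)₂(s) ⇌ Co²⁺(aq) + 2 OH⁻(aq)
Ksp = [Co²⁺][OH⁻]^2 = [Co²⁺](4.5×10⁻²)^2
[Co²⁺] = 1.6×10⁻¹⁵ / (4.5×10⁻²)^2 = 7.9×10⁻¹³
[Co²⁺] = 7.9×10⁻¹³ M

7.9×10⁻¹³ M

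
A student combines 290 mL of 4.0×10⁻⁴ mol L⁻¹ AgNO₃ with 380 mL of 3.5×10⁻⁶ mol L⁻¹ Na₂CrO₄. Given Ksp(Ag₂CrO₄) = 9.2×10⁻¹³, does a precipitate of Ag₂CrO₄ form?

No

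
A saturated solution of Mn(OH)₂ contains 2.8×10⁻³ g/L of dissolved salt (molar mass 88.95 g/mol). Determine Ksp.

Ksp = 1.2×10⁻¹³

Convert to molarity: s = 2.8×10⁻³ / 88.95 = 3.148×10⁻⁵ mol/L
Mn(OH)₂(s) ⇌ Mn²⁺(aq) + 2 OH⁻(aq)
If s mol/L of Mn(OH)₂ dissolves, [Mn²⁺] = s and [OH⁻] = 2s.
Ksp = [Mn²⁺][OH⁻]^2 = s · (2s)^2 = 4s^3
Ksp = 4 × (3.148×10⁻⁵)^3 = 1.2×10⁻¹³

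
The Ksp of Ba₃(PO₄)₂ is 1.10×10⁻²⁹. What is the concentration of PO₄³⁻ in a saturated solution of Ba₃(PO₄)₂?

1.27×10⁻⁶ M

Ba₃(PO₄)₂(s) ⇌ 3 Ba²⁺(aq) + 2 PO₄³⁻(aq)
With molar solubility s: [Ba²⁺] = 3s, [PO₄³⁻] = 2s.
Ksp = [Ba²⁺]^3[PO₄³⁻]^2 = (3s)^3 · (2s)^2 = 108s^5 = 1.10×10⁻²⁹
s = 6.33×10⁻⁷ mol/L
[PO₄³⁻] = 2s = 1.27×10⁻⁶ mol/L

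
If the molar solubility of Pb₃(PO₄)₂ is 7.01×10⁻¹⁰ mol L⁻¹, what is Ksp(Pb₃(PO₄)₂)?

Ksp = 1.83×10⁻⁴⁴

Pb₃(PO₄)₂(s) ⇌ 3 Pb²⁺(aq) + 2 PO₄³⁻(aq)
Call the molar solubility s, so that [Pb²⁺] = 3s and [PO₄³⁻] = 2s.
Ksp = [Pb²⁺]^3[PO₄³⁻]^2 = (3s)^3 · (2s)^2 = 108s^5
Ksp = 108 × (7.01×10⁻¹⁰)^5 = 1.83×10⁻⁴⁴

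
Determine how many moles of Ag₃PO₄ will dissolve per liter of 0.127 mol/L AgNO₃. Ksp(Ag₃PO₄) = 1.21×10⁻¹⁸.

Ag₃PO₄(s) ⇌ 3 Ag⁺(aq) + PO₄³⁻(aq)
Ag⁺ is already present at 0.127 mol/L. If s mol/L of Ag₃PO₄ dissolves, [PO₄³⁻] = s while [Ag⁺] ≈ 0.127 mol/L.
Ksp = [Ag⁺]^3[PO₄³⁻] = (0.127)^3s
s = 1.21×10⁻¹⁸ / (0.127)^3 = 5.91×10⁻¹⁶
s = 5.91×10⁻¹⁶ mol/L

5.91×10⁻¹⁶ M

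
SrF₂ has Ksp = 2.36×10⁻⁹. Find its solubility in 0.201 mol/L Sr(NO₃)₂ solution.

5.42×10⁻⁵ M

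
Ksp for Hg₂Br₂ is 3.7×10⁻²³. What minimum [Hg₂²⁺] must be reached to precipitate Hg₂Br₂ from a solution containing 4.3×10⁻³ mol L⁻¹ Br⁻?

Each salt precipitates once Q = Ksp for that salt.
Hg₂Br₂(s) ⇌ Hg₂²⁺(aq) + 2 Br⁻(aq)
Ksp = [Hg₂²⁺][Br⁻]^2 = [Hg₂²⁺](4.3×10⁻³)^2
[Hg₂²⁺] = 3.7×10⁻²³ / (4.3×10⁻³)^2 = 2.0×10⁻¹⁸
[Hg₂²⁺] = 2.0×10⁻¹⁸ mol L⁻¹

2.0×10⁻¹⁸ M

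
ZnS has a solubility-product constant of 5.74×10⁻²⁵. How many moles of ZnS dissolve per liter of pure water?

ZnS(s) ⇌ Zn²⁺(aq) + S²⁻(aq)
If s mol/L of ZnS dissolves, [Zn²⁺] = s and [S²⁻] = s.
Ksp = [Zn²⁺][S²⁻] = s · s = s^2
s^2 = 5.74×10⁻²⁵
Taking the 2nd root, s = 7.58×10⁻¹³ mol/L.

7.58×10⁻¹³ M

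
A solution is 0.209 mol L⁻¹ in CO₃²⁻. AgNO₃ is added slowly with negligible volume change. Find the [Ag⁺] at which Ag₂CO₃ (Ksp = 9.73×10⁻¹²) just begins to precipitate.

6.82×10⁻⁶ M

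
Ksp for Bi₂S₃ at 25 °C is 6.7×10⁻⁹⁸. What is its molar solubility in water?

Bi₂S₃(s) ⇌ 2 Bi³⁺(aq) + 3 S²⁻(aq)
Let s be the molar solubility. Then [Bi³⁺] = 2s and [S²⁻] = 3s.
Ksp = [Bi³⁺]^2[S²⁻]^3 = (2s)^2 · (3s)^3 = 108s^5
108s^5 = 6.7×10⁻⁹⁸  ⇒  s^5 = 6.2×10⁻¹⁰⁰
s = (6.2×10⁻¹⁰⁰)^(1/5) = 1.4×10⁻²⁰ mol L⁻¹

1.4×10⁻²⁰ M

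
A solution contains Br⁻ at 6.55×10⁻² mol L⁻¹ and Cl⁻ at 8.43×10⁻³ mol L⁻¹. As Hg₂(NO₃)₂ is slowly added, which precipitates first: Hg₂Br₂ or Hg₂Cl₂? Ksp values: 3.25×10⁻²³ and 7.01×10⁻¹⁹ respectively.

The threshold for precipitation is Q = Ksp.
For Hg₂Br₂: [Hg₂²⁺] = (Ksp/[Br⁻]^2) = 7.58×10⁻²¹ mol L⁻¹
For Hg₂Cl₂: [Hg₂²⁺] = (Ksp/[Cl⁻]^2) = 9.86×10⁻¹⁵ mol L⁻¹
Hg₂Br₂ requires the lower [Hg₂²⁺], so it precipitates first.

Hg₂Br₂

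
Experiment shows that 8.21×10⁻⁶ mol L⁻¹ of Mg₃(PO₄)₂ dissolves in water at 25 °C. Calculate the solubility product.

Mg₃(PO₄)₂(s) ⇌ 3 Mg²⁺(aq) + 2 PO₄³⁻(aq)
If s mol/L of Mg₃(PO₄)₂ dissolves, [Mg²⁺] = 3s and [PO₄³⁻] = 2s.
Ksp = [Mg²⁺]^3[PO₄³⁻]^2 = (3s)^3 · (2s)^2 = 108s^5
Ksp = 108 × (8.21×10⁻⁶)^5 = 4.03×10⁻²⁴

Ksp = 4.03×10⁻²⁴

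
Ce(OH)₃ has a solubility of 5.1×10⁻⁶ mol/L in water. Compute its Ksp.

Ce(OH)₃(s) ⇌ Ce³⁺(aq) + 3 OH⁻(aq)
Call the molar solubility s, so that [Ce³⁺] = s and [OH⁻] = 3s.
Ksp = [Ce³⁺][OH⁻]^3 = s · (3s)^3 = 27s^4
Ksp = 27 × (5.1×10⁻⁶)^4 = 1.8×10⁻²⁰

Ksp = 1.8×10⁻²⁰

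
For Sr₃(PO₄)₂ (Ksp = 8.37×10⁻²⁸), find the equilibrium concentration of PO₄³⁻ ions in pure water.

Sr₃(PO₄)₂(s) ⇌ 3 Sr²⁺(aq) + 2 PO₄³⁻(aq)
If s mol/L of Sr₃(PO₄)₂ dissolves, [Sr²⁺] = 3s and [PO₄³⁻] = 2s.
Ksp = [Sr²⁺]^3[PO₄³⁻]^2 = (3s)^3 · (2s)^2 = 108s^5 = 8.37×10⁻²⁸
s = 1.51×10⁻⁶ mol/L
[PO₄³⁻] = 2s = 3.01×10⁻⁶ mol/L

3.01×10⁻⁶ M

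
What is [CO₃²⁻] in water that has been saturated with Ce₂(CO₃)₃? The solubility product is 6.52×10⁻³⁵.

Ce₂(CO₃)₃(s) ⇌ 2 Ce³⁺(aq) + 3 CO₃²⁻(aq)
Call the molar solubility s, so that [Ce³⁺] = 2s and [CO₃²⁻] = 3s.
Ksp = [Ce³⁺]^2[CO₃²⁻]^3 = (2s)^2 · (3s)^3 = 108s^5 = 6.52×10⁻³⁵
s = 5.70×10⁻⁸ M
[CO₃²⁻] = 3s = 1.71×10⁻⁷ M

1.71×10⁻⁷ M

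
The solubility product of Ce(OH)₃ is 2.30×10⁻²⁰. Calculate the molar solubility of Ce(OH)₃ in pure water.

5.40×10⁻⁶ M

Ce(OH)₃(s) ⇌ Ce³⁺(aq) + 3 OH⁻(aq)
For each mole of Ce(OH)₃ that dissolves per liter, [Ce³⁺] = s and [OH⁻] = 3s; let s denote this solubility.
Ksp = [Ce³⁺][OH⁻]^3 = s · (3s)^3 = 27s^4
27s^4 = 2.30×10⁻²⁰  ⇒  s^4 = 8.52×10⁻²²
s = (8.52×10⁻²²)^(1/4) = 5.40×10⁻⁶ mol L⁻¹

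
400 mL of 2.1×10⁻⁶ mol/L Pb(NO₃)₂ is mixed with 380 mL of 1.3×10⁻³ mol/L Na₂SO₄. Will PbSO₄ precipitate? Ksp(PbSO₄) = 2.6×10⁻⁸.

Total volume after mixing = 400 + 380 = 780 mL.
[Pb²⁺] = (2.1×10⁻⁶)(400)/780 = 1.1×10⁻⁶ mol/L
[SO₄²⁻] = (1.3×10⁻³)(380)/780 = 6.3×10⁻⁴ mol/L
Q = [Pb²⁺][SO₄²⁻] = 6.8×10⁻¹⁰
Q = 6.8×10⁻¹⁰ < Ksp = 2.6×10⁻⁸, so the solution is unsaturated and no precipitate forms.

No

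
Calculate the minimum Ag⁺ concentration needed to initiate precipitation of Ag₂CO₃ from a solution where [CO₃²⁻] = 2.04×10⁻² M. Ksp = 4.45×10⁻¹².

1.48×10⁻⁵ M

A salt starts to precipitate once the ion product Q reaches its Ksp.
Ag₂CO₃(s) ⇌ 2 Ag⁺(aq) + CO₃²⁻(aq)
Ksp = [Ag⁺]^2[CO₃²⁻] = [Ag⁺]^2(2.04×10⁻²)
[Ag⁺]^2 = 4.45×10⁻¹² / (2.04×10⁻²) = 2.18×10⁻¹⁰
[Ag⁺] = 1.48×10⁻⁵ M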